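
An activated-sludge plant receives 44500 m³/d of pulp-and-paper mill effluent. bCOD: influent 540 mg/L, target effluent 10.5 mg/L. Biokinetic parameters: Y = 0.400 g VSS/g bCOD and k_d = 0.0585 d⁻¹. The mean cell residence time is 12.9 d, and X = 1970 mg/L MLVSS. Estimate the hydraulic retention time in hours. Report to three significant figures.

From the SRT design equation V = Y Q (S₀−S) θ_c / [X (1 + k_d θ_c)] = 0.400 × 44500 × (540 − 10.5) × 12.9 / [1970 × (1 + 0.0585 × 12.9)] = 1.22×10^8 / 3457 = 35174 m³.
HRT = V/Q = 35174 m³ / 44500 m³·d⁻¹ = 0.7904 d × 24 = 18.97 h.

τ ≈ 19.0 h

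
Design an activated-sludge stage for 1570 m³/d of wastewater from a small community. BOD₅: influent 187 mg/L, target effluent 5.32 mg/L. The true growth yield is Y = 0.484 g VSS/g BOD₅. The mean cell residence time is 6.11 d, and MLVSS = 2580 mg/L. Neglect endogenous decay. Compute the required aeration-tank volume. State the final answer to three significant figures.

Biomass mass balance (decay neglected): V·X = Y·Q·(S₀ − S)·θ_c, so V = 0.484 × 1570 × (187 − 5.32) × 6.11 / 2580 = 326.9 m³.

V ≈ 327 m³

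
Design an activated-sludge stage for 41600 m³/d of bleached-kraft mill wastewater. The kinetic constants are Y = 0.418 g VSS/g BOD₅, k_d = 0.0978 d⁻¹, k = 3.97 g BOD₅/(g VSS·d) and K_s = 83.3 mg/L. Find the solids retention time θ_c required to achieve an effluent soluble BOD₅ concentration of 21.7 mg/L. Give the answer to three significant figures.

θ_c ≈ 4.08 d

From 1/θ_c = Y·k·S/(K_s + S) − k_d: Y·k·S/(K_s+S) = 0.418 × 3.97 × 21.7 / (83.3 + 21.7) = 0.3430 d⁻¹.
1/θ_c = 0.3430 − 0.0978 = 0.2452 d⁻¹, so θ_c = 4.079 d.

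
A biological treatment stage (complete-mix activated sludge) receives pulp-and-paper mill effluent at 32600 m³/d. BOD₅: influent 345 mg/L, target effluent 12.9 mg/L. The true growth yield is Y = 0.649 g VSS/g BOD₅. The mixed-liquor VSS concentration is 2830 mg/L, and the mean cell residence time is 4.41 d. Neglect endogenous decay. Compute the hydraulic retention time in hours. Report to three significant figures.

With k_d = 0 the design equation reduces to V = Y Q (S₀−S) θ_c / X = 0.649 × 32600 × (345 − 12.9) × 4.41 / 2830 = 10949 m³.
HRT = V/Q = 10949 m³ / 32600 m³·d⁻¹ = 0.3359 d × 24 = 8.061 h.

τ ≈ 8.06 h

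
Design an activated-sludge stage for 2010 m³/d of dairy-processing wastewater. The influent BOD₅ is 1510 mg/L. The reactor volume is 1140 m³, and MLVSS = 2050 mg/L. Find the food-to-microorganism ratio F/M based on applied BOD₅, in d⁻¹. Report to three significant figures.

Food-to-microorganism ratio F/M = Q S₀ / (V X) = 2010 × 1510 / (1140 × 2050) = 1.299 d⁻¹.

F/M ≈ 1.30 d⁻¹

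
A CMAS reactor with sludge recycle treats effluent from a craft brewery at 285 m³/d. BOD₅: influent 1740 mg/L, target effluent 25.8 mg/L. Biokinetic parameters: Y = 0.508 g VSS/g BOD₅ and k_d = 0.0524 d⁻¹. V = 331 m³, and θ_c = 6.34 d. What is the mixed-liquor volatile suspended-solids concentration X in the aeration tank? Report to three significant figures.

From V·X·(1 + k_d·θ_c) = Y·Q·(S₀ − S)·θ_c: X = 0.508 × 285 × (1740 − 25.8) × 6.34 / [331 × (1 + 0.0524 × 6.34)] = 3568 mg/L.

X ≈ 3570 mg/L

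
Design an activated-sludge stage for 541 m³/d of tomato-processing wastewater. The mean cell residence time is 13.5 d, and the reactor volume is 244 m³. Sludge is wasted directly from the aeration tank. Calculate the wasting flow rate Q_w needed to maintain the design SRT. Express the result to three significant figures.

With mixed-liquor wasting, θ_c = V/Q_w, so Q_w = V/θ_c = 244.0/13.5 = 18.07 m³/d.

Q_w ≈ 18.1 m³/d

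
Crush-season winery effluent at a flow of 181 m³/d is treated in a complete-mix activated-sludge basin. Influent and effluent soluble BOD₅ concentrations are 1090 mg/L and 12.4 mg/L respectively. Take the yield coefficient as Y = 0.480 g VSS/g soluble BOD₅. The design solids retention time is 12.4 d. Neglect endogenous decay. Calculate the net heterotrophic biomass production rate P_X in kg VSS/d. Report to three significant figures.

P_X ≈ 93.6 kg VSS/d

No decay correction is needed, so Y_obs = Y = 0.480.
Substrate removed = Q·(S₀ − S) = 181 m³/d × (1090 − 12.4) g/m³ = 1.95×10^5 g/d = 195.0 kg/d.
So the net sludge growth is P_X = 0.4800 × 195.0 = 93.62 kg VSS/d.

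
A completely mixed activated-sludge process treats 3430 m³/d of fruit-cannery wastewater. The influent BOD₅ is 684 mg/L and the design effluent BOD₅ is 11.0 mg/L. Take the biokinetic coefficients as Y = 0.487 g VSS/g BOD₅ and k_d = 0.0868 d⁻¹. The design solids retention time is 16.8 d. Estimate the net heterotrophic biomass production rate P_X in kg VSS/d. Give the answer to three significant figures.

P_X ≈ 457 kg VSS/d

Correct the yield for decay: Y_obs = Y/(1 + k_d θ_c) = 0.487 / (1 + 0.0868 × 16.8) = 0.487 / 2.458 = 0.1981.
Q·(S₀ − S) = 3430 × (684 − 11.0) × 10⁻³ = 2308 kg/d removed.
P_X = Y_obs · Q(S₀ − S) = 0.1981 × 2308 = 457.3 kg VSS/d.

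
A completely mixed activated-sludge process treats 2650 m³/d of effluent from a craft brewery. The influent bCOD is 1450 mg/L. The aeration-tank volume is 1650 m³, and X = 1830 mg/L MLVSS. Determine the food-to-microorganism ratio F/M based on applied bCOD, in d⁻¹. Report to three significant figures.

F/M = Q·S₀ / (V·X) = 2650 × 1450 / (1650 × 1830) = 1.273 g bCOD·(g VSS·d)⁻¹.

F/M ≈ 1.27 d⁻¹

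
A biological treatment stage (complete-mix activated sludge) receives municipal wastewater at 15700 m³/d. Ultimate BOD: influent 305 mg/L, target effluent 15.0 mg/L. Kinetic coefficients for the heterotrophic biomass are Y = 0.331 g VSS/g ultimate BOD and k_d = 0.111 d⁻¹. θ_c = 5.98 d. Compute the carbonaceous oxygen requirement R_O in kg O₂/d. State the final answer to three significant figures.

R_O ≈ 3270 kg O₂/d

Correct the yield for decay: Y_obs = Y/(1 + k_d θ_c) = 0.331 / (1 + 0.111 × 5.98) = 0.331 / 1.664 = 0.1989.
Q·(S₀ − S) = 15700 × (305 − 15.0) × 10⁻³ = 4553 kg/d removed.
Net sludge production P_X = 0.1989 × 4553 = 905.8 kg VSS/d.
R_O = Q·(S₀ − S) − 1.42·P_X = 4553 − 1.42 × 905.8 = 3267 kg O₂/d.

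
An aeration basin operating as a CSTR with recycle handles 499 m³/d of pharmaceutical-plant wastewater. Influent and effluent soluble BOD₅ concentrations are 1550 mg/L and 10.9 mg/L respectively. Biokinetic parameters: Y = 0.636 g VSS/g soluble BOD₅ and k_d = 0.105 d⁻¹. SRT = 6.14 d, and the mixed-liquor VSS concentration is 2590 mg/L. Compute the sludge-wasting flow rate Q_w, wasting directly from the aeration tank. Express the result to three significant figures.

Rearranging the biomass balance for a CMAS with decay, V = Y·Q·ΔS·θ_c / [X·(1+k_d θ_c)] = 0.636 × 499 × (1550 − 10.9) × 6.14 / [2590 × (1 + 0.105 × 6.14)] = 3×10^6 / 4260 = 704.1 m³.
With mixed-liquor wasting, θ_c = V/Q_w, so Q_w = V/θ_c = 704.1/6.14 = 114.7 m³/d.

Q_w ≈ 115 m³/d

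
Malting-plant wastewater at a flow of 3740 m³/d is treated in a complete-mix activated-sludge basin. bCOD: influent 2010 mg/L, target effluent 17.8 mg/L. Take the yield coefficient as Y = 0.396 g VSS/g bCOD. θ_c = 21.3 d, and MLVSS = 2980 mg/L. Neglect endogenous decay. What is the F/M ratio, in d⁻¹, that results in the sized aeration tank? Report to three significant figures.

V·X = Y·Q·ΔS·θ_c gives V = 0.396 × 3740 × (2010 − 17.8) × 21.3 / 2980 = 21089 m³.
Food-to-microorganism ratio F/M = Q S₀ / (V X) = 3740 × 2010 / (21089 × 2980) = 0.1196 d⁻¹.

F/M ≈ 0.120 d⁻¹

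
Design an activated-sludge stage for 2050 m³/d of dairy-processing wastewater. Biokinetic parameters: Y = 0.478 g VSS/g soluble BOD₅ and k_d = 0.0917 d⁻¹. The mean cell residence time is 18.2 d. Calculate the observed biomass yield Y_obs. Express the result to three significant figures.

Y_obs ≈ 0.179 g VSS/g soluble BOD₅

Y_obs = Y / (1 + k_d θ_c) = 0.478 / (1 + 0.0917 × 18.2) = 0.478 / 2.669 = 0.1791.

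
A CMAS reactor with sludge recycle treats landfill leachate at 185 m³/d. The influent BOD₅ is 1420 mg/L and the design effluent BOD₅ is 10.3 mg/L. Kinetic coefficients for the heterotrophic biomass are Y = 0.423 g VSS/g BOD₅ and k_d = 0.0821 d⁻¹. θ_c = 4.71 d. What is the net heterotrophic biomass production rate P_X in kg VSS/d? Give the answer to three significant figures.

P_X ≈ 79.6 kg VSS/d

Observed yield with endogenous decay: Y_obs = Y / (1 + k_d·θ_c) = 0.423 / (1 + 0.0821 × 4.71) = 0.423 / 1.387 = 0.3050 g VSS/g BOD₅.
Mass of BOD₅ removed per day: Q(S₀ − S) = 185 × 1410 g/m³ = 260.8 kg/d.
P_X = Y_obs · Q(S₀ − S) = 0.3050 × 260.8 = 79.55 kg VSS/d.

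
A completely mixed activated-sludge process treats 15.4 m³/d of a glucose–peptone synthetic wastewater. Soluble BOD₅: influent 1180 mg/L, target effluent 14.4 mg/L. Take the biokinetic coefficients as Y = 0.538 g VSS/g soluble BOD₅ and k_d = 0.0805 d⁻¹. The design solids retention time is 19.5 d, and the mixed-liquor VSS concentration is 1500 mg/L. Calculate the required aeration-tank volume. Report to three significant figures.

V ≈ 48.9 m³

Rearranging the biomass balance for a CMAS with decay, V = Y·Q·ΔS·θ_c / [X·(1+k_d θ_c)] = 0.538 × 15.4 × (1180 − 14.4) × 19.5 / [1500 × (1 + 0.0805 × 19.5)] = 1.88×10^5 / 3855 = 48.85 m³.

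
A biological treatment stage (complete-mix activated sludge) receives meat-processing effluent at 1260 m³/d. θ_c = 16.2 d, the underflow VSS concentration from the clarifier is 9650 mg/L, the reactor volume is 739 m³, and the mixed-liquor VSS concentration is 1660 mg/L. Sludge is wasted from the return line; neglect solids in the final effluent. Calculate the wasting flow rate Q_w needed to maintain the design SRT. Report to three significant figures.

Q_w = (V·X)/(θ_c X_r) = 739.0 × 1660 / (16.2 × 9650) = 7.847 m³/d.

Q_w ≈ 7.85 m³/d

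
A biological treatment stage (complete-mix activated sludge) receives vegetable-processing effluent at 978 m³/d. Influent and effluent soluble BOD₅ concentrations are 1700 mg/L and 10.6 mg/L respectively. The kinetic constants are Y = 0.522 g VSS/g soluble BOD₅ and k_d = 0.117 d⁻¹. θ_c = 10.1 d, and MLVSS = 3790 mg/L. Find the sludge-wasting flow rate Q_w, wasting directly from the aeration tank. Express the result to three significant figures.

Q_w ≈ 104 m³/d

Rearranging the biomass balance for a CMAS with decay, V = Y·Q·ΔS·θ_c / [X·(1+k_d θ_c)] = 0.522 × 978 × (1700 − 10.6) × 10.1 / [3790 × (1 + 0.117 × 10.1)] = 8.71×10^6 / 8269 = 1053 m³.
For wasting at MLVSS concentration, Q_w = V/θ_c = 1053/10.1 = 104.3 m³/d.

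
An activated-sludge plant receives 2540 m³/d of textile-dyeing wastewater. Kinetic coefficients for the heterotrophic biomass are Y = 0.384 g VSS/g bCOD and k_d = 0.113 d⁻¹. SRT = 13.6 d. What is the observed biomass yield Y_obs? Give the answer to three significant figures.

The observed yield is Y_obs = Y/(1 + k_d·θ_c) = 0.384 / (1 + 0.113 × 13.6) = 0.384 / 2.537 = 0.1514 g VSS per g bCOD removed.

Y_obs ≈ 0.151 g VSS/g bCOD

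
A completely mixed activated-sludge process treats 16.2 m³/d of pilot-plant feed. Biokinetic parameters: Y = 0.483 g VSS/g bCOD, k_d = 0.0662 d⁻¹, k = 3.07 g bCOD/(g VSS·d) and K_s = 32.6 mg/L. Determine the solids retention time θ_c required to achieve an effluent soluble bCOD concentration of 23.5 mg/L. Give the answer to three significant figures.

From 1/θ_c = Y·k·S/(K_s + S) − k_d: Y·k·S/(K_s+S) = 0.483 × 3.07 × 23.5 / (32.6 + 23.5) = 0.6211 d⁻¹.
1/θ_c = 0.6211 − 0.0662 = 0.5549 d⁻¹, so θ_c = 1.802 d.

θ_c ≈ 1.80 d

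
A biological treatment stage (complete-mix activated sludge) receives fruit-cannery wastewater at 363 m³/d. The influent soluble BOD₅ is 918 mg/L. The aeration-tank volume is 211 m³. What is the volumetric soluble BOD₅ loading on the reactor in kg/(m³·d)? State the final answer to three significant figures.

Applied soluble BOD₅ load per unit volume = Q·S₀/V = (363 × 918/1000)/211.0 = 1.579 kg soluble BOD₅·m⁻³·d⁻¹.

L_v ≈ 1.58 kg soluble BOD₅/(m³·d)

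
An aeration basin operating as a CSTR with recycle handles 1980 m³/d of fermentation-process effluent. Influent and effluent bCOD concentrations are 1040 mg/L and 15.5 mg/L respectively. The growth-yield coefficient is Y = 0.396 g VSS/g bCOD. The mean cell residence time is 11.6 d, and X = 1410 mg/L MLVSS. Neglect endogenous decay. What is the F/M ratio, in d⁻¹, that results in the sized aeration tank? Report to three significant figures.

With k_d = 0 the design equation reduces to V = Y Q (S₀−S) θ_c / X = 0.396 × 1980 × (1040 − 15.5) × 11.6 / 1410 = 6609 m³.
F/M = applied load / biomass = Q·S₀/(V·X) = 1980 × 1040 / (6609 × 1410) = 0.2210 d⁻¹.

F/M ≈ 0.221 d⁻¹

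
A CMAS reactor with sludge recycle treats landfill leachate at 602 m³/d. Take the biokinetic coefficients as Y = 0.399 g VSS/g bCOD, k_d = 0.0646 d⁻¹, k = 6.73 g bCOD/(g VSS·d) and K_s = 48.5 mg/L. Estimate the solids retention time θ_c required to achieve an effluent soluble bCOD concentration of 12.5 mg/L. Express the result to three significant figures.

Specific growth rate at S = 12.5 mg/L: μ = YkS/(K_s+S) = 0.399·6.73·12.5/(48.5+12.5) = 0.5503 d⁻¹.
Then 1/θ_c = μ − k_d = 0.5503 − 0.0646 = 0.4857 d⁻¹, giving θ_c = 2.059 d.

θ_c ≈ 2.06 d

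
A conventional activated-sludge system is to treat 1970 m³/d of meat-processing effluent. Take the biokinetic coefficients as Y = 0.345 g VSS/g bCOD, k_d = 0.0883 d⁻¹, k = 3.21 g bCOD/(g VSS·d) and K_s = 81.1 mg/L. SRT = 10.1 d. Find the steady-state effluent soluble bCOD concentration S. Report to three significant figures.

S ≈ 16.5 mg/L

From the Monod/SRT balance for a CMAS, S = K_s·(1+k_d θ_c)/[θ_c·(Y k − k_d) − 1] = 81.1 × (1 + 0.0883 × 10.1) / [10.1 × (0.345 × 3.21 − 0.0883) − 1] = 153.4 / 9.293 = 16.51 mg/L.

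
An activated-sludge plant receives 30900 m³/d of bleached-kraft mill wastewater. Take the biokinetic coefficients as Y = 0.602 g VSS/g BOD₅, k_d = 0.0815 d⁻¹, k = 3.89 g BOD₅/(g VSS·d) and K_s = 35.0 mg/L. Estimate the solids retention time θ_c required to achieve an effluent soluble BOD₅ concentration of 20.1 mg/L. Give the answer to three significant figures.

θ_c ≈ 1.29 d

From 1/θ_c = Y·k·S/(K_s + S) − k_d: Y·k·S/(K_s+S) = 0.602 × 3.89 × 20.1 / (35.0 + 20.1) = 0.8543 d⁻¹.
θ_c = 1/(μ − k_d) = 1/(0.8543 − 0.0815) = 1/0.7728 = 1.294 d.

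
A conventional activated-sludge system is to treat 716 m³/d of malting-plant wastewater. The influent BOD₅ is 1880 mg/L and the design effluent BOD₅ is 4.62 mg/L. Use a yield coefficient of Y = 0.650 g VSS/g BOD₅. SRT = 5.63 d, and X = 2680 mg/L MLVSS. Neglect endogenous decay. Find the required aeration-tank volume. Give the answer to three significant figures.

V ≈ 1830 m³

V·X = Y·Q·ΔS·θ_c gives V = 0.650 × 716 × (1880 − 4.62) × 5.63 / 2680 = 1834 m³.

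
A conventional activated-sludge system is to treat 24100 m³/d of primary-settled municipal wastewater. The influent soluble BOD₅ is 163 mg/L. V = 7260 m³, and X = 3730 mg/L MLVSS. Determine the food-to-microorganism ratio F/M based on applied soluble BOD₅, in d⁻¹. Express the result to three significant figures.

F/M = Q·S₀ / (V·X) = 24100 × 163 / (7260 × 3730) = 0.1451 g soluble BOD₅·(g VSS·d)⁻¹.

F/M ≈ 0.145 d⁻¹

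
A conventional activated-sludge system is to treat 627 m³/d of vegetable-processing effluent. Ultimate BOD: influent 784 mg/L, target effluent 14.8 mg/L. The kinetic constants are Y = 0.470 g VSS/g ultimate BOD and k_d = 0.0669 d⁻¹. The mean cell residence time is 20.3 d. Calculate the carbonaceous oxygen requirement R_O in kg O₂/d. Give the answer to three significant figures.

R_O ≈ 346 kg O₂/d

Y_obs = Y / (1 + k_d θ_c) = 0.470 / (1 + 0.0669 × 20.3) = 0.470 / 2.358 = 0.1993.
Mass of ultimate BOD removed per day: Q(S₀ − S) = 627 × 769.2 g/m³ = 482.3 kg/d.
P_X = Y_obs·Q·(S₀ − S) = 0.1993 × 482.3 = 96.13 kg VSS/d.
R_O = Q·ΔS − 1.42 P_X = 482.3 − 136.5 = 345.8 kg O₂/d.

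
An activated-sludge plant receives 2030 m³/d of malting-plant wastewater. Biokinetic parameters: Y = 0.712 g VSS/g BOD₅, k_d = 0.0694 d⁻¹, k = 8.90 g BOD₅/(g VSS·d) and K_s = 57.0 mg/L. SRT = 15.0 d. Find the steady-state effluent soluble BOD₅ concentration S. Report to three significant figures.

S ≈ 1.25 mg/L

From the Monod/SRT balance for a CMAS, S = K_s·(1+k_d θ_c)/[θ_c·(Y k − k_d) − 1] = 57.0 × (1 + 0.0694 × 15.0) / [15.0 × (0.712 × 8.90 − 0.0694) − 1] = 116.3 / 93.01 = 1.251 mg/L.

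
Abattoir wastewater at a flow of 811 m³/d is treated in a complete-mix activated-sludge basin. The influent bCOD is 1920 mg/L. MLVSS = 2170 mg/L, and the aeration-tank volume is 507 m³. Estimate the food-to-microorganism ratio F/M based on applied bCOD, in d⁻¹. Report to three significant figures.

Food-to-microorganism ratio F/M = Q S₀ / (V X) = 811 × 1920 / (507.0 × 2170) = 1.415 d⁻¹.

F/M ≈ 1.42 d⁻¹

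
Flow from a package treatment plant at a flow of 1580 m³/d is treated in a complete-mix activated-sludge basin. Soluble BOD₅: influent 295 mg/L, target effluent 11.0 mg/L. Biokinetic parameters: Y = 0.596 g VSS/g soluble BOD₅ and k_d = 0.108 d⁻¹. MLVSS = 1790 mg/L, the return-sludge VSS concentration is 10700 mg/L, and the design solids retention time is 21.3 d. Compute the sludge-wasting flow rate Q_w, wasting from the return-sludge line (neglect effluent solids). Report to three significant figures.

Rearranging the biomass balance for a CMAS with decay, V = Y·Q·ΔS·θ_c / [X·(1+k_d θ_c)] = 0.596 × 1580 × (295 − 11.0) × 21.3 / [1790 × (1 + 0.108 × 21.3)] = 5.7×10^6 / 5908 = 964.2 m³.
Wasting from the return line (neglecting effluent solids): Q_w = V·X / (θ_c·X_r) = 964.2 × 1790 / (21.3 × 10700) = 7.573 m³/d.

Q_w ≈ 7.57 m³/d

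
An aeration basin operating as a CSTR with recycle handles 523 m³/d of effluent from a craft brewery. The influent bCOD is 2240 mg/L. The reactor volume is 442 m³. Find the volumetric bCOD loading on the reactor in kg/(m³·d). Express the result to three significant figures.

Volumetric loading L_v = Q·S₀ / V = 523 × 2240 g/m³ / 442.0 m³ = 2650 g/(m³·d) = 2.650 kg bCOD/(m³·d).

L_v ≈ 2.65 kg bCOD/(m³·d)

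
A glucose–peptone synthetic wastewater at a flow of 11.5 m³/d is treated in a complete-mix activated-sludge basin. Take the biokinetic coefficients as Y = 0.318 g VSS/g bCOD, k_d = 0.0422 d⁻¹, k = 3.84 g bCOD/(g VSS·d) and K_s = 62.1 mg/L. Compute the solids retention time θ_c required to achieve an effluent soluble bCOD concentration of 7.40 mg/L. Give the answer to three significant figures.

Specific growth rate at S = 7.40 mg/L: μ = YkS/(K_s+S) = 0.318·3.84·7.40/(62.1+7.40) = 0.1300 d⁻¹.
Then 1/θ_c = μ − k_d = 0.1300 − 0.0422 = 0.08782 d⁻¹, giving θ_c = 11.39 d.

θ_c ≈ 11.4 d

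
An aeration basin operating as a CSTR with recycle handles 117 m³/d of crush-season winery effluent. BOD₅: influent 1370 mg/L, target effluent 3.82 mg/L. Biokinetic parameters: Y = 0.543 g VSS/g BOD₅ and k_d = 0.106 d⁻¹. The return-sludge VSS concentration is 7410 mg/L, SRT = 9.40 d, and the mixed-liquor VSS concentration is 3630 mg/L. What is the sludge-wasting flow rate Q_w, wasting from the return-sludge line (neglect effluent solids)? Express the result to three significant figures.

Q_w ≈ 5.87 m³/d

Steady-state biomass mass balance: V·X·(1 + k_d·θ_c) = Y·Q·(S₀ − S)·θ_c, so V = 0.543 × 117 × (1370 − 3.82) × 9.40 / [3630 × (1 + 0.106 × 9.40)] = 8.16×10^5 / 7247 = 112.6 m³.
Wasting from the return line (neglecting effluent solids): Q_w = V·X / (θ_c·X_r) = 112.6 × 3630 / (9.40 × 7410) = 5.867 m³/d.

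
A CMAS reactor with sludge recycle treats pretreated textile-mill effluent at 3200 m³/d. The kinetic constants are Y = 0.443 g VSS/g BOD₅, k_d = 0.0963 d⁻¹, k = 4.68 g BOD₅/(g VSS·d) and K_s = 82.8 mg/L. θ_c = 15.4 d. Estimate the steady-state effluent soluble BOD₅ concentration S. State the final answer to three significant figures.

For a completely mixed reactor with recycle the Lawrence–McCarty relation gives S = K_s·(1 + k_d·θ_c) / [θ_c·(Y·k − k_d) − 1] = 82.8 × (1 + 0.0963 × 15.4) / [15.4 × (0.443 × 4.68 − 0.0963) − 1] = 205.6 / 29.44 = 6.982 mg/L.

S ≈ 6.98 mg/L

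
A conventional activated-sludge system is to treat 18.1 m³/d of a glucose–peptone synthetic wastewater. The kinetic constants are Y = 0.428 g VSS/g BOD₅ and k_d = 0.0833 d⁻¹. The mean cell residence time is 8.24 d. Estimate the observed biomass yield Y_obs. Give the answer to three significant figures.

Y_obs ≈ 0.254 g VSS/g BOD₅

Y_obs = Y / (1 + k_d θ_c) = 0.428 / (1 + 0.0833 × 8.24) = 0.428 / 1.686 = 0.2538.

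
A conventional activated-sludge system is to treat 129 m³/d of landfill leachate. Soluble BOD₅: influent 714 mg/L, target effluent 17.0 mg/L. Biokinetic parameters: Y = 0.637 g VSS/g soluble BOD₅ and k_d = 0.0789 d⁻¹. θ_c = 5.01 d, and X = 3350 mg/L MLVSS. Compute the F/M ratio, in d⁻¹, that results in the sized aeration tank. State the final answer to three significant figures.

F/M ≈ 0.448 d⁻¹

Rearranging the biomass balance for a CMAS with decay, V = Y·Q·ΔS·θ_c / [X·(1+k_d θ_c)] = 0.637 × 129 × (714 − 17.0) × 5.01 / [3350 × (1 + 0.0789 × 5.01)] = 2.87×10^5 / 4674 = 61.39 m³.
F/M = Q·S₀ / (V·X) = 129 × 714 / (61.39 × 3350) = 0.4479 g soluble BOD₅·(g VSS·d)⁻¹.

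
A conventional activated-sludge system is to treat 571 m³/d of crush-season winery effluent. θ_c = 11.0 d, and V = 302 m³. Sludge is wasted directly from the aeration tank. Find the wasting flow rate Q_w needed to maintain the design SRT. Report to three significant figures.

Wasting from the aeration tank: Q_w = V / θ_c = 302.0 / 11.0 = 27.45 m³/d.

Q_w ≈ 27.5 m³/d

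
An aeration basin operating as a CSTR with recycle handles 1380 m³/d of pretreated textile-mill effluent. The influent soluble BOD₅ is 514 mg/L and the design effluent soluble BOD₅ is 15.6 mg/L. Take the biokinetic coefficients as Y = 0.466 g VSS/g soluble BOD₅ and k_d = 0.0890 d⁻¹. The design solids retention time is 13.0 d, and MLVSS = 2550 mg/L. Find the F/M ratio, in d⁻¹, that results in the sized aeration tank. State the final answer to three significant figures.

Rearranging the biomass balance for a CMAS with decay, V = Y·Q·ΔS·θ_c / [X·(1+k_d θ_c)] = 0.466 × 1380 × (514 − 15.6) × 13.0 / [2550 × (1 + 0.0890 × 13.0)] = 4.17×10^6 / 5500 = 757.5 m³.
F/M = applied load / biomass = Q·S₀/(V·X) = 1380 × 514 / (757.5 × 2550) = 0.3672 d⁻¹.

F/M ≈ 0.367 d⁻¹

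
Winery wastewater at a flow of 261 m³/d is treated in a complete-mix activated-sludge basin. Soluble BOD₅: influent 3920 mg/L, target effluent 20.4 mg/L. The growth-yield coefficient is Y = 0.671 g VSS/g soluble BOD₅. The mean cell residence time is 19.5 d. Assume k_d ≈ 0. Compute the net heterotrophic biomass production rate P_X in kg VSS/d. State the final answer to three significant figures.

P_X ≈ 683 kg VSS/d

Since k_d ≈ 0, Y_obs = Y = 0.671 g VSS/g soluble BOD₅.
Substrate removed = Q·(S₀ − S) = 261 m³/d × (3920 − 20.4) g/m³ = 1.02×10^6 g/d = 1018 kg/d.
Net biomass production P_X = Y_obs × Q·(S₀ − S) = 0.6710 × 1018 = 682.9 kg VSS/d.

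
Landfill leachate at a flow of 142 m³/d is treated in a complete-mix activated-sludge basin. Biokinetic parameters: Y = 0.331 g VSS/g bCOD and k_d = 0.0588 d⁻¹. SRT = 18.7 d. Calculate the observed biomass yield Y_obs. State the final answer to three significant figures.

Y_obs ≈ 0.158 g VSS/g bCOD

The observed yield is Y_obs = Y/(1 + k_d·θ_c) = 0.331 / (1 + 0.0588 × 18.7) = 0.331 / 2.100 = 0.1577 g VSS per g bCOD removed.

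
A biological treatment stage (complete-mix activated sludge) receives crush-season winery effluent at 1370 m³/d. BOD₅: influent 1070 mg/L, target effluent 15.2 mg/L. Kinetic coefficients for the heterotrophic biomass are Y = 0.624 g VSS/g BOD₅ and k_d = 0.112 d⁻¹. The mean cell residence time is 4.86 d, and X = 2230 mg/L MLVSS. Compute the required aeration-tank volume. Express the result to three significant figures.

V ≈ 1270 m³

Rearranging the biomass balance for a CMAS with decay, V = Y·Q·ΔS·θ_c / [X·(1+k_d θ_c)] = 0.624 × 1370 × (1070 − 15.2) × 4.86 / [2230 × (1 + 0.112 × 4.86)] = 4.38×10^6 / 3444 = 1273 m³.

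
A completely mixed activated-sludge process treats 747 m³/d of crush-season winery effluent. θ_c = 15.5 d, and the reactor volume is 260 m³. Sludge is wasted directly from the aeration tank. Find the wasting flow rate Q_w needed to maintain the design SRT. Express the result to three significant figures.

Q_w ≈ 16.8 m³/d

With mixed-liquor wasting, θ_c = V/Q_w, so Q_w = V/θ_c = 260.0/15.5 = 16.77 m³/d.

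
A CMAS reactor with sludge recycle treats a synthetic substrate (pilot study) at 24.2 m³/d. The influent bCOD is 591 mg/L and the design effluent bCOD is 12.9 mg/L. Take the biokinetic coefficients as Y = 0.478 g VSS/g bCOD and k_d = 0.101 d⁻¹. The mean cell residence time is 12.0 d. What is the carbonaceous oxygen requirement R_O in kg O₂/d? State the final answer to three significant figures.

R_O ≈ 9.70 kg O₂/d

Y_obs = Y / (1 + k_d θ_c) = 0.478 / (1 + 0.101 × 12.0) = 0.478 / 2.212 = 0.2161.
Substrate removed = Q·(S₀ − S) = 24.2 m³/d × (591 − 12.9) g/m³ = 1.4×10^4 g/d = 13.99 kg/d.
Net sludge production P_X = 0.2161 × 13.99 = 3.023 kg VSS/d.
R_O = Q·ΔS − 1.42 P_X = 13.99 − 4.293 = 9.697 kg O₂/d.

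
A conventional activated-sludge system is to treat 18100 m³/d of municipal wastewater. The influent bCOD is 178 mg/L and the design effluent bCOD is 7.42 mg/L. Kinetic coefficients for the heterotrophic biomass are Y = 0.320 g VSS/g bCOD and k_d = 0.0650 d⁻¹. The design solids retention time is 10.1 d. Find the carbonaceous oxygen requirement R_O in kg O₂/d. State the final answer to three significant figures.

The observed yield is Y_obs = Y/(1 + k_d·θ_c) = 0.320 / (1 + 0.0650 × 10.1) = 0.320 / 1.656 = 0.1932 g VSS per g bCOD removed.
ΔS = 178 − 7.42 = 170.6 mg/L, so the substrate removal rate is 18100 × 170.6/1000 = 3087 kg bCOD/d.
P_X = Y_obs·Q·(S₀ − S) = 0.1932 × 3087 = 596.4 kg VSS/d.
R_O = Q·(S₀ − S) − 1.42·P_X = 3087 − 1.42 × 596.4 = 2241 kg O₂/d.

R_O ≈ 2240 kg O₂/d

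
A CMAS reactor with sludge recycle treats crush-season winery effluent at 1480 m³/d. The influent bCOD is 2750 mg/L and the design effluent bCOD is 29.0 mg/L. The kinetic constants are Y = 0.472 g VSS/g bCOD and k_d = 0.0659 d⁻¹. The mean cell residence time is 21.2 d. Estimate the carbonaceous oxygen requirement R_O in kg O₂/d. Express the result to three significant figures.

Observed yield with endogenous decay: Y_obs = Y / (1 + k_d·θ_c) = 0.472 / (1 + 0.0659 × 21.2) = 0.472 / 2.397 = 0.1969 g VSS/g bCOD.
Q·(S₀ − S) = 1480 × (2750 − 29.0) × 10⁻³ = 4027 kg/d removed.
Net sludge production P_X = 0.1969 × 4027 = 793.0 kg VSS/d.
R_O = Q·ΔS − 1.42 P_X = 4027 − 1126 = 2901 kg O₂/d.

R_O ≈ 2900 kg O₂/d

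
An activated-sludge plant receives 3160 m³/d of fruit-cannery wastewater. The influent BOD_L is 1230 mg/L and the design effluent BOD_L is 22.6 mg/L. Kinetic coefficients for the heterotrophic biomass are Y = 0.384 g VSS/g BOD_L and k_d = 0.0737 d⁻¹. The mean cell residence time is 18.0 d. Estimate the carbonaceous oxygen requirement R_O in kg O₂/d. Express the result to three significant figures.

The observed yield is Y_obs = Y/(1 + k_d·θ_c) = 0.384 / (1 + 0.0737 × 18.0) = 0.384 / 2.327 = 0.1650 g VSS per g BOD_L removed.
Substrate removed = Q·(S₀ − S) = 3160 m³/d × (1230 − 22.6) g/m³ = 3.82×10^6 g/d = 3815 kg/d.
Net sludge production P_X = 0.1650 × 3815 = 629.7 kg VSS/d.
R_O = Q·(S₀ − S) − 1.42·P_X = 3815 − 1.42 × 629.7 = 2921 kg O₂/d.

R_O ≈ 2920 kg O₂/d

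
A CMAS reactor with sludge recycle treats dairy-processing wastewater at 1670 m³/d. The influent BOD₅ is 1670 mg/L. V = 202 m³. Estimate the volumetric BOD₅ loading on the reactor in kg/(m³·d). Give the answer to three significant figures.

L_v = Q S₀ / V = 1670 × 1670 × 10⁻³ / 202.0 = 13.81 kg/(m³·d).

L_v ≈ 13.8 kg BOD₅/(m³·d)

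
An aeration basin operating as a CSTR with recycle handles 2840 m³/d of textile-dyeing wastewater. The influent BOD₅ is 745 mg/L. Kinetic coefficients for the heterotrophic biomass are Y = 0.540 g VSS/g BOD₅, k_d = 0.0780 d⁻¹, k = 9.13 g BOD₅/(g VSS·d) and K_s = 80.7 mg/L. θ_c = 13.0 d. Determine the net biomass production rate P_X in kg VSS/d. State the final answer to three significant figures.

For a completely mixed reactor with recycle the Lawrence–McCarty relation gives S = K_s·(1 + k_d·θ_c) / [θ_c·(Y·k − k_d) − 1] = 80.7 × (1 + 0.0780 × 13.0) / [13.0 × (0.540 × 9.13 − 0.0780) − 1] = 162.5 / 62.08 = 2.618 mg/L.
Observed yield with endogenous decay: Y_obs = Y / (1 + k_d·θ_c) = 0.540 / (1 + 0.0780 × 13.0) = 0.540 / 2.014 = 0.2681 g VSS/g BOD₅.
Mass of BOD₅ removed per day: Q(S₀ − S) = 2840 × 742.4 g/m³ = 2108 kg/d.
So the net sludge growth is P_X = 0.2681 × 2108 = 565.3 kg VSS/d.

P_X ≈ 565 kg VSS/d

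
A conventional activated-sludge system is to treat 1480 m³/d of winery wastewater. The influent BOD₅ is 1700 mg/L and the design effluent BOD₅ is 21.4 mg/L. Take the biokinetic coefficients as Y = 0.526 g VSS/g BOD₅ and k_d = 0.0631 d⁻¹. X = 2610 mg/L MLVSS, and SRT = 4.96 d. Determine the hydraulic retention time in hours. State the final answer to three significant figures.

τ ≈ 30.7 h

Rearranging the biomass balance for a CMAS with decay, V = Y·Q·ΔS·θ_c / [X·(1+k_d θ_c)] = 0.526 × 1480 × (1700 − 21.4) × 4.96 / [2610 × (1 + 0.0631 × 4.96)] = 6.48×10^6 / 3427 = 1891 m³.
τ = V/Q = 1891/1480 = 1.278 d, or 30.67 h.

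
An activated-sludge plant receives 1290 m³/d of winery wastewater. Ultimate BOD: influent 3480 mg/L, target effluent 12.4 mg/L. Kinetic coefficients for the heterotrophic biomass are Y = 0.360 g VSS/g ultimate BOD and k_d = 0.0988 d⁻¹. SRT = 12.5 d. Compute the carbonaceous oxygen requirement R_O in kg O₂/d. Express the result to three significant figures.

The observed yield is Y_obs = Y/(1 + k_d·θ_c) = 0.360 / (1 + 0.0988 × 12.5) = 0.360 / 2.235 = 0.1611 g VSS per g ultimate BOD removed.
Substrate removed = Q·(S₀ − S) = 1290 m³/d × (3480 − 12.4) g/m³ = 4.47×10^6 g/d = 4473 kg/d.
P_X = Y_obs·Q·(S₀ − S) = 0.1611 × 4473 = 720.5 kg VSS/d.
Carbonaceous O₂ demand = substrate oxidised − cell-mass equivalent = 4473 − 1.42 × 720.5 = 3450 kg O₂/d.

R_O ≈ 3450 kg O₂/d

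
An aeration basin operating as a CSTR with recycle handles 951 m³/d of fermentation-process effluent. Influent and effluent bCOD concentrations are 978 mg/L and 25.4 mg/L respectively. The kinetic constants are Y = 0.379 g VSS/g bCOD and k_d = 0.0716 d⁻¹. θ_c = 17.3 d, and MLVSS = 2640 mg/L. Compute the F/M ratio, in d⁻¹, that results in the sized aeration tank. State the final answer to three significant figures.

Steady-state biomass mass balance: V·X·(1 + k_d·θ_c) = Y·Q·(S₀ − S)·θ_c, so V = 0.379 × 951 × (978 − 25.4) × 17.3 / [2640 × (1 + 0.0716 × 17.3)] = 5.94×10^6 / 5910 = 1005 m³.
F/M = Q·S₀ / (V·X) = 951 × 978 / (1005 × 2640) = 0.3505 g bCOD·(g VSS·d)⁻¹.

F/M ≈ 0.351 d⁻¹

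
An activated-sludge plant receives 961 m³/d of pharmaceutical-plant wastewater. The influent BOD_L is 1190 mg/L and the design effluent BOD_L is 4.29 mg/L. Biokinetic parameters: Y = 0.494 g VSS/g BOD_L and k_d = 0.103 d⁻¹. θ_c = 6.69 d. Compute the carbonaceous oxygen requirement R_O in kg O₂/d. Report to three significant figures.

R_O ≈ 666 kg O₂/d

Observed yield with endogenous decay: Y_obs = Y / (1 + k_d·θ_c) = 0.494 / (1 + 0.103 × 6.69) = 0.494 / 1.689 = 0.2925 g VSS/g BOD_L.
Q·(S₀ − S) = 961 × (1190 − 4.29) × 10⁻³ = 1139 kg/d removed.
Biomass synthesised: P_X = Y_obs × 1139 = 333.3 kg VSS/d.
R_O = Q·ΔS − 1.42 P_X = 1139 − 473.2 = 666.2 kg O₂/d.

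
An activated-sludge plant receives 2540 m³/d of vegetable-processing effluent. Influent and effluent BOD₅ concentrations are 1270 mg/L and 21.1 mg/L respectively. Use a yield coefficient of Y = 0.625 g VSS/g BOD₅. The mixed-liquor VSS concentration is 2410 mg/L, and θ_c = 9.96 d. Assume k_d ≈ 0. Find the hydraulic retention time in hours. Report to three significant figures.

τ ≈ 77.4 h

Biomass mass balance (decay neglected): V·X = Y·Q·(S₀ − S)·θ_c, so V = 0.625 × 2540 × (1270 − 21.1) × 9.96 / 2410 = 8194 m³.
HRT = V/Q = 8194 m³ / 2540 m³·d⁻¹ = 3.226 d × 24 = 77.42 h.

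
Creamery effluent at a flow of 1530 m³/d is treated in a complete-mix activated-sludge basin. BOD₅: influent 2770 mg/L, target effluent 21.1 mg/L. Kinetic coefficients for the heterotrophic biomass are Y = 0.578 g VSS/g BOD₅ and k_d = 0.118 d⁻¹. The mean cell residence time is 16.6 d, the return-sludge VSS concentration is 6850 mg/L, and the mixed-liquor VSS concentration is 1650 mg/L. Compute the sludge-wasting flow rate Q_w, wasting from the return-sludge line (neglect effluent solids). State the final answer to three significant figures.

Rearranging the biomass balance for a CMAS with decay, V = Y·Q·ΔS·θ_c / [X·(1+k_d θ_c)] = 0.578 × 1530 × (2770 − 21.1) × 16.6 / [1650 × (1 + 0.118 × 16.6)] = 4.04×10^7 / 4882 = 8266 m³.
θ_c = V·X/(Q_w·X_r) when wasting from the recycle, so Q_w = V·X/(θ_c·X_r) = 8266 × 1650 / (16.6 × 6850) = 119.9 m³/d.

Q_w ≈ 120 m³/d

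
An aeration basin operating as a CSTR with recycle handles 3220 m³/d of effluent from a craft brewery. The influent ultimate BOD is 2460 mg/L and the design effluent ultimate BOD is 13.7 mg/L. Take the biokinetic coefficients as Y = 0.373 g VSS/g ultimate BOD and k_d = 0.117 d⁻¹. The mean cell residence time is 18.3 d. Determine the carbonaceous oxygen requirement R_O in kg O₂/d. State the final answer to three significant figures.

The observed yield is Y_obs = Y/(1 + k_d·θ_c) = 0.373 / (1 + 0.117 × 18.3) = 0.373 / 3.141 = 0.1187 g VSS per g ultimate BOD removed.
Mass of ultimate BOD removed per day: Q(S₀ − S) = 3220 × 2446 g/m³ = 7877 kg/d.
P_X = Y_obs·Q·(S₀ − S) = 0.1187 × 7877 = 935.4 kg VSS/d.
R_O = Q·ΔS − 1.42 P_X = 7877 − 1328 = 6549 kg O₂/d.

R_O ≈ 6550 kg O₂/d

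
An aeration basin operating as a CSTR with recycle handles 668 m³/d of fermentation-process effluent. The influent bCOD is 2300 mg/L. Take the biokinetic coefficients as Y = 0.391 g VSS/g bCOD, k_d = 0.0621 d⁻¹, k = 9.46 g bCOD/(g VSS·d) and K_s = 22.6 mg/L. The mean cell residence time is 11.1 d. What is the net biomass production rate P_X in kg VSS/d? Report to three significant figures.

From the Monod/SRT balance for a CMAS, S = K_s·(1+k_d θ_c)/[θ_c·(Y k − k_d) − 1] = 22.6 × (1 + 0.0621 × 11.1) / [11.1 × (0.391 × 9.46 − 0.0621) − 1] = 38.18 / 39.37 = 0.9698 mg/L.
Correct the yield for decay: Y_obs = Y/(1 + k_d θ_c) = 0.391 / (1 + 0.0621 × 11.1) = 0.391 / 1.689 = 0.2315.
Mass of bCOD removed per day: Q(S₀ − S) = 668 × 2299 g/m³ = 1536 kg/d.
Net biomass production P_X = Y_obs × Q·(S₀ − S) = 0.2315 × 1536 = 355.5 kg VSS/d.

P_X ≈ 355 kg VSS/d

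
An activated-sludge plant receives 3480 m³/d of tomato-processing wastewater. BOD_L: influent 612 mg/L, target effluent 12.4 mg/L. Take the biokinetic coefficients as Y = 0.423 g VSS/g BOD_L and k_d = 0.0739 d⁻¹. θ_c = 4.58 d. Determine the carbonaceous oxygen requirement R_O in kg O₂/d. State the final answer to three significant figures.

Y_obs = Y / (1 + k_d θ_c) = 0.423 / (1 + 0.0739 × 4.58) = 0.423 / 1.338 = 0.3160.
Mass of BOD_L removed per day: Q(S₀ − S) = 3480 × 599.6 g/m³ = 2087 kg/d.
P_X = Y_obs·Q·(S₀ − S) = 0.3160 × 2087 = 659.4 kg VSS/d.
Carbonaceous O₂ demand = substrate oxidised − cell-mass equivalent = 2087 − 1.42 × 659.4 = 1150 kg O₂/d.

R_O ≈ 1150 kg O₂/d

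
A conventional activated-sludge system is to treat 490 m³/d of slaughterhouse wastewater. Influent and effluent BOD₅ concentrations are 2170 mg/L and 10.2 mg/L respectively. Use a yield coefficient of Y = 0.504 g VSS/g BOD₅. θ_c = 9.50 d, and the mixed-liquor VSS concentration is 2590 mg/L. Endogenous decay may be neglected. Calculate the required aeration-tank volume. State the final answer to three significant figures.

V ≈ 1960 m³

Biomass mass balance (decay neglected): V·X = Y·Q·(S₀ − S)·θ_c, so V = 0.504 × 490 × (2170 − 10.2) × 9.50 / 2590 = 1956 m³.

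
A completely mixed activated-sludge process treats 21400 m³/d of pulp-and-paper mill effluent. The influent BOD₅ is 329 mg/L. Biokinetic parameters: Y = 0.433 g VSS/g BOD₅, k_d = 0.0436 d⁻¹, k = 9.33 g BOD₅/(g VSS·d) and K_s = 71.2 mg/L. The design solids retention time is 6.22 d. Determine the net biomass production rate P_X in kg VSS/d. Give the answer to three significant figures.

P_X ≈ 2370 kg VSS/d

For a completely mixed reactor with recycle the Lawrence–McCarty relation gives S = K_s·(1 + k_d·θ_c) / [θ_c·(Y·k − k_d) − 1] = 71.2 × (1 + 0.0436 × 6.22) / [6.22 × (0.433 × 9.33 − 0.0436) − 1] = 90.51 / 23.86 = 3.794 mg/L.
Observed yield with endogenous decay: Y_obs = Y / (1 + k_d·θ_c) = 0.433 / (1 + 0.0436 × 6.22) = 0.433 / 1.271 = 0.3406 g VSS/g BOD₅.
Q·(S₀ − S) = 21400 × (329 − 3.79) × 10⁻³ = 6959 kg/d removed.
So the net sludge growth is P_X = 0.3406 × 6959 = 2371 kg VSS/d.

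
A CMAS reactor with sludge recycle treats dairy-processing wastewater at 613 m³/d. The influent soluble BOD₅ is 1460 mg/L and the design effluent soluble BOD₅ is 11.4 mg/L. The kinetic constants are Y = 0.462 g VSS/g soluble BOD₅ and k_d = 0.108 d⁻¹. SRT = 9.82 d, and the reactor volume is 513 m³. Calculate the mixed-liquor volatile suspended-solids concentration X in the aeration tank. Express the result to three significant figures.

Solving the biomass balance for X: X = Y Q (S₀−S) θ_c / [V (1+k_d θ_c)] = 0.462 × 613 × (1460 − 11.4) × 9.82 / [513 × (1 + 0.108 × 9.82)] = 3811 mg/L.

X ≈ 3810 mg/L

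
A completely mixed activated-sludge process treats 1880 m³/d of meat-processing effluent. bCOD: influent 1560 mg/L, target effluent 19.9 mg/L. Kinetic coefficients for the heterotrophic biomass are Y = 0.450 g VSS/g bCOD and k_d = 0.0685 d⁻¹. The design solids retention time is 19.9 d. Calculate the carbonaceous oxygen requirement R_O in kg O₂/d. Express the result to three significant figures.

Observed yield with endogenous decay: Y_obs = Y / (1 + k_d·θ_c) = 0.450 / (1 + 0.0685 × 19.9) = 0.450 / 2.363 = 0.1904 g VSS/g bCOD.
Mass of bCOD removed per day: Q(S₀ − S) = 1880 × 1540 g/m³ = 2895 kg/d.
Net sludge production P_X = 0.1904 × 2895 = 551.4 kg VSS/d.
R_O = Q·(S₀ − S) − 1.42·P_X = 2895 − 1.42 × 551.4 = 2112 kg O₂/d.

R_O ≈ 2110 kg O₂/d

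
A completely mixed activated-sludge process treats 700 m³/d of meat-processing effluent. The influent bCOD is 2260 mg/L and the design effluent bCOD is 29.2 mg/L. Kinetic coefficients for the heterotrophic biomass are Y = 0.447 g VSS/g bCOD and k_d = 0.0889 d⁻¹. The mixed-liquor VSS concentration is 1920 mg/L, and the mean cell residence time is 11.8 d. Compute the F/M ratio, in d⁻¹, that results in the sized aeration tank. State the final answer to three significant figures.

From the SRT design equation V = Y Q (S₀−S) θ_c / [X (1 + k_d θ_c)] = 0.447 × 700 × (2260 − 29.2) × 11.8 / [1920 × (1 + 0.0889 × 11.8)] = 8.24×10^6 / 3934 = 2094 m³.
F/M = Q·S₀ / (V·X) = 700 × 2260 / (2094 × 1920) = 0.3936 g bCOD·(g VSS·d)⁻¹.

F/M ≈ 0.394 d⁻¹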